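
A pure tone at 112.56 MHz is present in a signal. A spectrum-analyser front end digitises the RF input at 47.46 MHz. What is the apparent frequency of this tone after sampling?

17.64 MHz

112.56 MHz mod fs = 17.64 MHz.
17.64 MHz ≤ fs/2 = 23.73 MHz, appears at 17.64 MHz.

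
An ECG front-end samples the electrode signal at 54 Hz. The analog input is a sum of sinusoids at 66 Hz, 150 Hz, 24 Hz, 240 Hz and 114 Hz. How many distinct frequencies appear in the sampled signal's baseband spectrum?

3

fs/2 = 27 Hz.
66 Hz mod fs = 12 Hz.
12 Hz ≤ fs/2 = 27 Hz, appears at 12 Hz.
150 Hz mod fs = 42 Hz.
42 Hz > fs/2 = 27 Hz, folds to fs − 42 Hz = 12 Hz.
24 Hz ≤ fs/2 = 27 Hz, passes unchanged.
240 Hz mod fs = 24 Hz.
24 Hz ≤ fs/2 = 27 Hz, appears at 24 Hz.
114 Hz mod fs = 6 Hz.
6 Hz ≤ fs/2 = 27 Hz, appears at 6 Hz.
Distinct values: {6 Hz, 12 Hz, 24 Hz} → 3.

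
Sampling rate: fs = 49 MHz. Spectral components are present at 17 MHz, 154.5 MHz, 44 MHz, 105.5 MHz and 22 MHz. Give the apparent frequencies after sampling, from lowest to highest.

fs/2 = 24.5 MHz.
17 MHz ≤ fs/2 = 24.5 MHz, passes unchanged.
154.5 MHz mod fs = 7.5 MHz.
7.5 MHz ≤ fs/2 = 24.5 MHz, appears at 7.5 MHz.
44 MHz > fs/2 = 24.5 MHz, folds to fs − 44 MHz = 5 MHz.
105.5 MHz mod fs = 7.5 MHz.
7.5 MHz ≤ fs/2 = 24.5 MHz, appears at 7.5 MHz.
22 MHz ≤ fs/2 = 24.5 MHz, passes unchanged.
Distinct values: {5 MHz, 7.5 MHz, 17 MHz, 22 MHz}.

5 MHz, 7.5 MHz, 17 MHz, 22 MHz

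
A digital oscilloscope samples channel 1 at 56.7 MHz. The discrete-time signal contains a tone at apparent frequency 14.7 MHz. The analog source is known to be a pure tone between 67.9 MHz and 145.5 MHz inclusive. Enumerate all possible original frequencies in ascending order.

Frequencies that alias to 14.7 MHz are k·fs ± 14.7 MHz for integer k ≥ 0.
k=0: 14.7 MHz.
k=1: 42 MHz, 71.4 MHz.
k=2: 98.7 MHz, 128.1 MHz.
k=3: 155.4 MHz, 184.8 MHz.
Within [67.9 MHz, 145.5 MHz]: 71.4 MHz, 98.7 MHz, 128.1 MHz.

71.4 MHz, 98.7 MHz, 128.1 MHz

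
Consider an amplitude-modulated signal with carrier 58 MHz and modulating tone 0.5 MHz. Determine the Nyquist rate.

AM sidebands sit at fc ± fm = 57.5 MHz and 58.5 MHz.
Highest-frequency component: 58.5 MHz.
Nyquist rate = 2 × 58.5 MHz = 117 MHz.

117 MHz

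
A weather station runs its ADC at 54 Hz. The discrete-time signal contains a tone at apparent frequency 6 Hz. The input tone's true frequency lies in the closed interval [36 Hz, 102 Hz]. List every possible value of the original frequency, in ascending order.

48 Hz, 60 Hz, 102 Hz

Frequencies that alias to 6 Hz are k·fs ± 6 Hz for integer k ≥ 0.
k=0: 6 Hz.
k=1: 48 Hz, 60 Hz.
k=2: 102 Hz, 114 Hz.
k=3: 156 Hz, 168 Hz.
Within [36 Hz, 102 Hz]: 48 Hz, 60 Hz, 102 Hz.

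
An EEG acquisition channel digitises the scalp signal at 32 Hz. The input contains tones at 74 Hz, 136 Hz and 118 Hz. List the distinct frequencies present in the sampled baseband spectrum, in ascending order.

8 Hz, 10 Hz

fs/2 = 16 Hz.
74 Hz mod fs = 10 Hz.
10 Hz ≤ fs/2 = 16 Hz, appears at 10 Hz.
136 Hz mod fs = 8 Hz.
8 Hz ≤ fs/2 = 16 Hz, appears at 8 Hz.
118 Hz mod fs = 22 Hz.
22 Hz > fs/2 = 16 Hz, folds to fs − 22 Hz = 10 Hz.
Distinct values: {8 Hz, 10 Hz}.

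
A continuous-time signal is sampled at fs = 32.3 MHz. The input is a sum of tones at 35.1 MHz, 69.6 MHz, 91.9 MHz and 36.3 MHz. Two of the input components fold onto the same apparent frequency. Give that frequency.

fs/2 = 16.15 MHz.
35.1 MHz mod fs = 2.8 MHz.
2.8 MHz ≤ fs/2 = 16.15 MHz, appears at 2.8 MHz.
69.6 MHz mod fs = 5 MHz.
5 MHz ≤ fs/2 = 16.15 MHz, appears at 5 MHz.
91.9 MHz mod fs = 27.3 MHz.
27.3 MHz > fs/2 = 16.15 MHz, folds to fs − 27.3 MHz = 5 MHz.
36.3 MHz mod fs = 4 MHz.
4 MHz ≤ fs/2 = 16.15 MHz, appears at 4 MHz.
69.6 MHz and 91.9 MHz both map to 5 MHz.

5 MHz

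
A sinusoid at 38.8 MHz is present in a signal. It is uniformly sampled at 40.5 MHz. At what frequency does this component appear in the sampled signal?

38.8 MHz > fs/2 = 20.25 MHz, folds to fs − 38.8 MHz = 1.7 MHz.

1.7 MHz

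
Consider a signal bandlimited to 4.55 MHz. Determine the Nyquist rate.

Nyquist rate = 2 × 4.55 MHz = 9.1 MHz.

9.1 MHz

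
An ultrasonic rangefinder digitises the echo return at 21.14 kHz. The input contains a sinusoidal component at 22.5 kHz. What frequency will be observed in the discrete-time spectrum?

22.5 kHz mod fs = 1.36 kHz.
1.36 kHz ≤ fs/2 = 10.57 kHz, appears at 1.36 kHz.

1.36 kHz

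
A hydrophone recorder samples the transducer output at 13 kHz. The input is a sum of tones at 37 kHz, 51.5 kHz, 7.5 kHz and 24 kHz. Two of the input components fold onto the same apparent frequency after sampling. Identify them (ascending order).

24 kHz, 37 kHz

fs/2 = 6.5 kHz.
37 kHz mod fs = 11 kHz.
11 kHz > fs/2 = 6.5 kHz, folds to fs − 11 kHz = 2 kHz.
51.5 kHz mod fs = 12.5 kHz.
12.5 kHz > fs/2 = 6.5 kHz, folds to fs − 12.5 kHz = 0.5 kHz.
7.5 kHz > fs/2 = 6.5 kHz, folds to fs − 7.5 kHz = 5.5 kHz.
24 kHz mod fs = 11 kHz.
11 kHz > fs/2 = 6.5 kHz, folds to fs − 11 kHz = 2 kHz.
24 kHz and 37 kHz both map to 2 kHz.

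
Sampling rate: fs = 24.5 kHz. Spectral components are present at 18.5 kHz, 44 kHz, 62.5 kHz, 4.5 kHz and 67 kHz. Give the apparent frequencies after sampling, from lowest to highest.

fs/2 = 12.25 kHz.
18.5 kHz > fs/2 = 12.25 kHz, folds to fs − 18.5 kHz = 6 kHz.
44 kHz mod fs = 19.5 kHz.
19.5 kHz > fs/2 = 12.25 kHz, folds to fs − 19.5 kHz = 5 kHz.
62.5 kHz mod fs = 13.5 kHz.
13.5 kHz > fs/2 = 12.25 kHz, folds to fs − 13.5 kHz = 11 kHz.
4.5 kHz ≤ fs/2 = 12.25 kHz, passes unchanged.
67 kHz mod fs = 18 kHz.
18 kHz > fs/2 = 12.25 kHz, folds to fs − 18 kHz = 6.5 kHz.
Distinct values: {4.5 kHz, 5 kHz, 6 kHz, 6.5 kHz, 11 kHz}.

4.5 kHz, 5 kHz, 6 kHz, 6.5 kHz, 11 kHz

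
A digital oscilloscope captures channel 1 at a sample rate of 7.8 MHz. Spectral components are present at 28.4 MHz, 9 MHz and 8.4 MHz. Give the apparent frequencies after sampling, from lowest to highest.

0.6 MHz, 1.2 MHz, 2.8 MHz

fs/2 = 3.9 MHz.
28.4 MHz mod fs = 5 MHz.
5 MHz > fs/2 = 3.9 MHz, folds to fs − 5 MHz = 2.8 MHz.
9 MHz mod fs = 1.2 MHz.
1.2 MHz ≤ fs/2 = 3.9 MHz, appears at 1.2 MHz.
8.4 MHz mod fs = 0.6 MHz.
0.6 MHz ≤ fs/2 = 3.9 MHz, appears at 0.6 MHz.
Distinct values: {0.6 MHz, 1.2 MHz, 2.8 MHz}.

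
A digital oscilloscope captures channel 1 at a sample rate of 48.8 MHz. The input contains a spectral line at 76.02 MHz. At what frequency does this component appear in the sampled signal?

76.02 MHz mod fs = 27.22 MHz.
27.22 MHz > fs/2 = 24.4 MHz, folds to fs − 27.22 MHz = 21.58 MHz.

21.58 MHz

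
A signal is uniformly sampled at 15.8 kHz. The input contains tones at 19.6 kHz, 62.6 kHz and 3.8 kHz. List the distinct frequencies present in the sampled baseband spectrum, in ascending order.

0.6 kHz, 3.8 kHz

fs/2 = 7.9 kHz.
19.6 kHz mod fs = 3.8 kHz.
3.8 kHz ≤ fs/2 = 7.9 kHz, appears at 3.8 kHz.
62.6 kHz mod fs = 15.2 kHz.
15.2 kHz > fs/2 = 7.9 kHz, folds to fs − 15.2 kHz = 0.6 kHz.
3.8 kHz ≤ fs/2 = 7.9 kHz, passes unchanged.
Distinct values: {0.6 kHz, 3.8 kHz}.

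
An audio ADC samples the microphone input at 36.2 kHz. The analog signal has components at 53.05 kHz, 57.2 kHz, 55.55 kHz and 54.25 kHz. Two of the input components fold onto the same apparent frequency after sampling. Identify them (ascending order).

53.05 kHz, 55.55 kHz

fs/2 = 18.1 kHz.
53.05 kHz mod fs = 16.85 kHz.
16.85 kHz ≤ fs/2 = 18.1 kHz, appears at 16.85 kHz.
57.2 kHz mod fs = 21 kHz.
21 kHz > fs/2 = 18.1 kHz, folds to fs − 21 kHz = 15.2 kHz.
55.55 kHz mod fs = 19.35 kHz.
19.35 kHz > fs/2 = 18.1 kHz, folds to fs − 19.35 kHz = 16.85 kHz.
54.25 kHz mod fs = 18.05 kHz.
18.05 kHz ≤ fs/2 = 18.1 kHz, appears at 18.05 kHz.
53.05 kHz and 55.55 kHz both map to 16.85 kHz.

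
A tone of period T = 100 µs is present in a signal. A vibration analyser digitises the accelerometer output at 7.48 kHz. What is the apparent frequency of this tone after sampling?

T = 100 µs → f = 1/T = 10 kHz.
10 kHz mod fs = 2.52 kHz.
2.52 kHz ≤ fs/2 = 3.74 kHz, appears at 2.52 kHz.

2.52 kHz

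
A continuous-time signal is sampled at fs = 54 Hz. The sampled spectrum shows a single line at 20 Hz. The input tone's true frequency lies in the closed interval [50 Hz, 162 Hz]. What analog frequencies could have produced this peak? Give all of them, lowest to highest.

74 Hz, 88 Hz, 128 Hz, 142 Hz

Frequencies that alias to 20 Hz are k·fs ± 20 Hz for integer k ≥ 0.
k=0: 20 Hz.
k=1: 34 Hz, 74 Hz.
k=2: 88 Hz, 128 Hz.
k=3: 142 Hz, 182 Hz.
k=4: 196 Hz, 236 Hz.
Within [50 Hz, 162 Hz]: 74 Hz, 88 Hz, 128 Hz, 142 Hz.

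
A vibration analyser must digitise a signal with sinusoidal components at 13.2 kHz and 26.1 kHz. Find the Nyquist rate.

Highest-frequency component: 26.1 kHz.
Nyquist rate = 2 × 26.1 kHz = 52.2 kHz.

52.2 kHz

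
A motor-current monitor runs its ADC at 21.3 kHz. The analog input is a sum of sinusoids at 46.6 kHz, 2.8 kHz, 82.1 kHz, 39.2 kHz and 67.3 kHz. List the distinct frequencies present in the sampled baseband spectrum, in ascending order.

2.8 kHz, 3.1 kHz, 3.4 kHz, 4 kHz

fs/2 = 10.65 kHz.
46.6 kHz mod fs = 4 kHz.
4 kHz ≤ fs/2 = 10.65 kHz, appears at 4 kHz.
2.8 kHz ≤ fs/2 = 10.65 kHz, passes unchanged.
82.1 kHz mod fs = 18.2 kHz.
18.2 kHz > fs/2 = 10.65 kHz, folds to fs − 18.2 kHz = 3.1 kHz.
39.2 kHz mod fs = 17.9 kHz.
17.9 kHz > fs/2 = 10.65 kHz, folds to fs − 17.9 kHz = 3.4 kHz.
67.3 kHz mod fs = 3.4 kHz.
3.4 kHz ≤ fs/2 = 10.65 kHz, appears at 3.4 kHz.
Distinct values: {2.8 kHz, 3.1 kHz, 3.4 kHz, 4 kHz}.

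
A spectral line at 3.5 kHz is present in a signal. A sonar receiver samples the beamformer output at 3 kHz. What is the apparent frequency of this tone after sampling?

3.5 kHz mod fs = 0.5 kHz.
0.5 kHz ≤ fs/2 = 1.5 kHz, appears at 0.5 kHz.

0.5 kHz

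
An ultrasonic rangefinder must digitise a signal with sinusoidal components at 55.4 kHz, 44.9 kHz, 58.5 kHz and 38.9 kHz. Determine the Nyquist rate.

117 kHz

Highest-frequency component: 58.5 kHz.
Nyquist rate = 2 × 58.5 kHz = 117 kHz.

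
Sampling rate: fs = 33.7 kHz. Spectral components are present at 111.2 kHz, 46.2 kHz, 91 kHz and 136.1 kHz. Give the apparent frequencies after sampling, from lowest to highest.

fs/2 = 16.85 kHz.
111.2 kHz mod fs = 10.1 kHz.
10.1 kHz ≤ fs/2 = 16.85 kHz, appears at 10.1 kHz.
46.2 kHz mod fs = 12.5 kHz.
12.5 kHz ≤ fs/2 = 16.85 kHz, appears at 12.5 kHz.
91 kHz mod fs = 23.6 kHz.
23.6 kHz > fs/2 = 16.85 kHz, folds to fs − 23.6 kHz = 10.1 kHz.
136.1 kHz mod fs = 1.3 kHz.
1.3 kHz ≤ fs/2 = 16.85 kHz, appears at 1.3 kHz.
Distinct values: {1.3 kHz, 10.1 kHz, 12.5 kHz}.

1.3 kHz, 10.1 kHz, 12.5 kHz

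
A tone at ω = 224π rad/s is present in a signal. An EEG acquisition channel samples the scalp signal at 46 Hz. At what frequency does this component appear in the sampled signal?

ω = 224π rad/s → f = ω/(2π) = 112 Hz.
112 Hz mod fs = 20 Hz.
20 Hz ≤ fs/2 = 23 Hz, appears at 20 Hz.

20 Hz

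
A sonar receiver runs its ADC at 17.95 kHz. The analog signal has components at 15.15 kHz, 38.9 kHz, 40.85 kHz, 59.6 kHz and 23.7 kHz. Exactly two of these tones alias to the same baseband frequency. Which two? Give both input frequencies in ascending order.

23.7 kHz, 59.6 kHz

fs/2 = 8.975 kHz.
15.15 kHz > fs/2 = 8.975 kHz, folds to fs − 15.15 kHz = 2.8 kHz.
38.9 kHz mod fs = 3 kHz.
3 kHz ≤ fs/2 = 8.975 kHz, appears at 3 kHz.
40.85 kHz mod fs = 4.95 kHz.
4.95 kHz ≤ fs/2 = 8.975 kHz, appears at 4.95 kHz.
59.6 kHz mod fs = 5.75 kHz.
5.75 kHz ≤ fs/2 = 8.975 kHz, appears at 5.75 kHz.
23.7 kHz mod fs = 5.75 kHz.
5.75 kHz ≤ fs/2 = 8.975 kHz, appears at 5.75 kHz.
23.7 kHz and 59.6 kHz both map to 5.75 kHz.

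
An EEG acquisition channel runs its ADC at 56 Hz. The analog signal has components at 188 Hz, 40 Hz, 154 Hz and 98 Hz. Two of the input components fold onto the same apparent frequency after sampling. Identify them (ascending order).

98 Hz, 154 Hz

fs/2 = 28 Hz.
188 Hz mod fs = 20 Hz.
20 Hz ≤ fs/2 = 28 Hz, appears at 20 Hz.
40 Hz > fs/2 = 28 Hz, folds to fs − 40 Hz = 16 Hz.
154 Hz mod fs = 42 Hz.
42 Hz > fs/2 = 28 Hz, folds to fs − 42 Hz = 14 Hz.
98 Hz mod fs = 42 Hz.
42 Hz > fs/2 = 28 Hz, folds to fs − 42 Hz = 14 Hz.
98 Hz and 154 Hz both map to 14 Hz.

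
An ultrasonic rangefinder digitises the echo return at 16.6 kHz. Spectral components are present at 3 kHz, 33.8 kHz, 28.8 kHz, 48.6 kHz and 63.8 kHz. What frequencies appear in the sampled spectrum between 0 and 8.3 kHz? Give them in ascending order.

fs/2 = 8.3 kHz.
3 kHz ≤ fs/2 = 8.3 kHz, passes unchanged.
33.8 kHz mod fs = 0.6 kHz.
0.6 kHz ≤ fs/2 = 8.3 kHz, appears at 0.6 kHz.
28.8 kHz mod fs = 12.2 kHz.
12.2 kHz > fs/2 = 8.3 kHz, folds to fs − 12.2 kHz = 4.4 kHz.
48.6 kHz mod fs = 15.4 kHz.
15.4 kHz > fs/2 = 8.3 kHz, folds to fs − 15.4 kHz = 1.2 kHz.
63.8 kHz mod fs = 14 kHz.
14 kHz > fs/2 = 8.3 kHz, folds to fs − 14 kHz = 2.6 kHz.
Distinct values: {0.6 kHz, 1.2 kHz, 2.6 kHz, 3 kHz, 4.4 kHz}.

0.6 kHz, 1.2 kHz, 2.6 kHz, 3 kHz, 4.4 kHz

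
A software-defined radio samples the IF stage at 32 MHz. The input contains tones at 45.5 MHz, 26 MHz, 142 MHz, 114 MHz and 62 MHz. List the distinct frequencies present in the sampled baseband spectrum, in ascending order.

2 MHz, 6 MHz, 13.5 MHz, 14 MHz

fs/2 = 16 MHz.
45.5 MHz mod fs = 13.5 MHz.
13.5 MHz ≤ fs/2 = 16 MHz, appears at 13.5 MHz.
26 MHz > fs/2 = 16 MHz, folds to fs − 26 MHz = 6 MHz.
142 MHz mod fs = 14 MHz.
14 MHz ≤ fs/2 = 16 MHz, appears at 14 MHz.
114 MHz mod fs = 18 MHz.
18 MHz > fs/2 = 16 MHz, folds to fs − 18 MHz = 14 MHz.
62 MHz mod fs = 30 MHz.
30 MHz > fs/2 = 16 MHz, folds to fs − 30 MHz = 2 MHz.
Distinct values: {2 MHz, 6 MHz, 13.5 MHz, 14 MHz}.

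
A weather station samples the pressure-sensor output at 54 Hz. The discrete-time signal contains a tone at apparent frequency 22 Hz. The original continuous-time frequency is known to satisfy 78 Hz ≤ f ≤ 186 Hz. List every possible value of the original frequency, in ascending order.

86 Hz, 130 Hz, 140 Hz, 184 Hz

Frequencies that alias to 22 Hz are k·fs ± 22 Hz for integer k ≥ 0.
k=0: 22 Hz.
k=1: 32 Hz, 76 Hz.
k=2: 86 Hz, 130 Hz.
k=3: 140 Hz, 184 Hz.
k=4: 194 Hz, 238 Hz.
Within [78 Hz, 186 Hz]: 86 Hz, 130 Hz, 140 Hz, 184 Hz.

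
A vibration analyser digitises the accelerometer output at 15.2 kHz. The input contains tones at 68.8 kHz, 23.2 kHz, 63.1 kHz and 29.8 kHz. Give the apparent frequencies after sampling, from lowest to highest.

0.6 kHz, 2.3 kHz, 7.2 kHz

fs/2 = 7.6 kHz.
68.8 kHz mod fs = 8 kHz.
8 kHz > fs/2 = 7.6 kHz, folds to fs − 8 kHz = 7.2 kHz.
23.2 kHz mod fs = 8 kHz.
8 kHz > fs/2 = 7.6 kHz, folds to fs − 8 kHz = 7.2 kHz.
63.1 kHz mod fs = 2.3 kHz.
2.3 kHz ≤ fs/2 = 7.6 kHz, appears at 2.3 kHz.
29.8 kHz mod fs = 14.6 kHz.
14.6 kHz > fs/2 = 7.6 kHz, folds to fs − 14.6 kHz = 0.6 kHz.
Distinct values: {0.6 kHz, 2.3 kHz, 7.2 kHz}.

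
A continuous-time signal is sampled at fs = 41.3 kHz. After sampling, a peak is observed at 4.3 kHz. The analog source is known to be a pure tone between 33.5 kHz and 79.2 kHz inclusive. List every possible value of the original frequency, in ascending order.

37 kHz, 45.6 kHz, 78.3 kHz

Frequencies that alias to 4.3 kHz are k·fs ± 4.3 kHz for integer k ≥ 0.
k=0: 4.3 kHz.
k=1: 37 kHz, 45.6 kHz.
k=2: 78.3 kHz, 86.9 kHz.
k=3: 119.6 kHz, 128.2 kHz.
Within [33.5 kHz, 79.2 kHz]: 37 kHz, 45.6 kHz, 78.3 kHz.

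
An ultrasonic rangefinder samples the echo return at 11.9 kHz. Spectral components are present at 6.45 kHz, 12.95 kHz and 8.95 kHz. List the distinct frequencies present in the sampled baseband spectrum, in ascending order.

1.05 kHz, 2.95 kHz, 5.45 kHz

fs/2 = 5.95 kHz.
6.45 kHz > fs/2 = 5.95 kHz, folds to fs − 6.45 kHz = 5.45 kHz.
12.95 kHz mod fs = 1.05 kHz.
1.05 kHz ≤ fs/2 = 5.95 kHz, appears at 1.05 kHz.
8.95 kHz > fs/2 = 5.95 kHz, folds to fs − 8.95 kHz = 2.95 kHz.
Distinct values: {1.05 kHz, 2.95 kHz, 5.45 kHz}.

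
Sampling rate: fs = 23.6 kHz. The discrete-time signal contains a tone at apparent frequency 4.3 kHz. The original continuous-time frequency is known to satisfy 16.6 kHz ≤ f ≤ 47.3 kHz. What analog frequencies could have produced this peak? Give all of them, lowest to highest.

19.3 kHz, 27.9 kHz, 42.9 kHz

Frequencies that alias to 4.3 kHz are k·fs ± 4.3 kHz for integer k ≥ 0.
k=0: 4.3 kHz.
k=1: 19.3 kHz, 27.9 kHz.
k=2: 42.9 kHz, 51.5 kHz.
k=3: 66.5 kHz, 75.1 kHz.
Within [16.6 kHz, 47.3 kHz]: 19.3 kHz, 27.9 kHz, 42.9 kHz.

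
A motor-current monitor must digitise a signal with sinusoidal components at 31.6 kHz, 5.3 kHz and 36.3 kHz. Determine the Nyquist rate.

Highest-frequency component: 36.3 kHz.
Nyquist rate = 2 × 36.3 kHz = 72.6 kHz.

72.6 kHz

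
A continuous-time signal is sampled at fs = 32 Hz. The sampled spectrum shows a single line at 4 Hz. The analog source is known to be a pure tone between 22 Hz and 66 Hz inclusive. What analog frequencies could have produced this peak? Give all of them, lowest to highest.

28 Hz, 36 Hz, 60 Hz

Frequencies that alias to 4 Hz are k·fs ± 4 Hz for integer k ≥ 0.
k=0: 4 Hz.
k=1: 28 Hz, 36 Hz.
k=2: 60 Hz, 68 Hz.
k=3: 92 Hz, 100 Hz.
Within [22 Hz, 66 Hz]: 28 Hz, 36 Hz, 60 Hz.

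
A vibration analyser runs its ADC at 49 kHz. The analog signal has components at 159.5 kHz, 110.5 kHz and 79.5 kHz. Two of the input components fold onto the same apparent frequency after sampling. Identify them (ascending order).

110.5 kHz, 159.5 kHz

fs/2 = 24.5 kHz.
159.5 kHz mod fs = 12.5 kHz.
12.5 kHz ≤ fs/2 = 24.5 kHz, appears at 12.5 kHz.
110.5 kHz mod fs = 12.5 kHz.
12.5 kHz ≤ fs/2 = 24.5 kHz, appears at 12.5 kHz.
79.5 kHz mod fs = 30.5 kHz.
30.5 kHz > fs/2 = 24.5 kHz, folds to fs − 30.5 kHz = 18.5 kHz.
110.5 kHz and 159.5 kHz both map to 12.5 kHz.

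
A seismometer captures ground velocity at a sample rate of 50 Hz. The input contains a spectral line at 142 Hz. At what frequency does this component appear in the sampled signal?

142 Hz mod fs = 42 Hz.
42 Hz > fs/2 = 25 Hz, folds to fs − 42 Hz = 8 Hz.

8 Hz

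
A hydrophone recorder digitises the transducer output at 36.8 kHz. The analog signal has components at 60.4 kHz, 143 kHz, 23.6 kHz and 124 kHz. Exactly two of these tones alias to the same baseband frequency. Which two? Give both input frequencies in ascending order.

23.6 kHz, 60.4 kHz

fs/2 = 18.4 kHz.
60.4 kHz mod fs = 23.6 kHz.
23.6 kHz > fs/2 = 18.4 kHz, folds to fs − 23.6 kHz = 13.2 kHz.
143 kHz mod fs = 32.6 kHz.
32.6 kHz > fs/2 = 18.4 kHz, folds to fs − 32.6 kHz = 4.2 kHz.
23.6 kHz > fs/2 = 18.4 kHz, folds to fs − 23.6 kHz = 13.2 kHz.
124 kHz mod fs = 13.6 kHz.
13.6 kHz ≤ fs/2 = 18.4 kHz, appears at 13.6 kHz.
23.6 kHz and 60.4 kHz both map to 13.2 kHz.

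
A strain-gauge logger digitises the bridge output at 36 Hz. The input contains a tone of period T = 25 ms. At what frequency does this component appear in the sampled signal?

T = 25 ms → f = 1/T = 40 Hz.
40 Hz mod fs = 4 Hz.
4 Hz ≤ fs/2 = 18 Hz, appears at 4 Hz.

4 Hz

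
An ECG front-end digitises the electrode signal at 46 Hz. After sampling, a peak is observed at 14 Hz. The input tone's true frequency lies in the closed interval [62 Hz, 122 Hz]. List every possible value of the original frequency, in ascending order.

78 Hz, 106 Hz

Frequencies that alias to 14 Hz are k·fs ± 14 Hz for integer k ≥ 0.
k=0: 14 Hz.
k=1: 32 Hz, 60 Hz.
k=2: 78 Hz, 106 Hz.
k=3: 124 Hz, 152 Hz.
Within [62 Hz, 122 Hz]: 78 Hz, 106 Hz.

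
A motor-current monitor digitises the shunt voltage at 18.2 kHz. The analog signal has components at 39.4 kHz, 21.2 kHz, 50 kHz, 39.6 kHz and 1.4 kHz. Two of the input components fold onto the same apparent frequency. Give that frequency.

fs/2 = 9.1 kHz.
39.4 kHz mod fs = 3 kHz.
3 kHz ≤ fs/2 = 9.1 kHz, appears at 3 kHz.
21.2 kHz mod fs = 3 kHz.
3 kHz ≤ fs/2 = 9.1 kHz, appears at 3 kHz.
50 kHz mod fs = 13.6 kHz.
13.6 kHz > fs/2 = 9.1 kHz, folds to fs − 13.6 kHz = 4.6 kHz.
39.6 kHz mod fs = 3.2 kHz.
3.2 kHz ≤ fs/2 = 9.1 kHz, appears at 3.2 kHz.
1.4 kHz ≤ fs/2 = 9.1 kHz, passes unchanged.
21.2 kHz and 39.4 kHz both map to 3 kHz.

3 kHz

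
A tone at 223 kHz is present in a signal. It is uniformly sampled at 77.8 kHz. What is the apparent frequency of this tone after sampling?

223 kHz mod fs = 67.4 kHz.
67.4 kHz > fs/2 = 38.9 kHz, folds to fs − 67.4 kHz = 10.4 kHz.

10.4 kHz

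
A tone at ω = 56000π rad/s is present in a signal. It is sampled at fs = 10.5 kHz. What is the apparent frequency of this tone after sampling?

3.5 kHz

ω = 56000π rad/s → f = ω/(2π) = 28000 Hz = 28 kHz.
28 kHz mod fs = 7 kHz.
7 kHz > fs/2 = 5.25 kHz, folds to fs − 7 kHz = 3.5 kHz.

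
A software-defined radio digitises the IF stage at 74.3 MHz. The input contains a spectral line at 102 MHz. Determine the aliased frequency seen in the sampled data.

102 MHz mod fs = 27.7 MHz.
27.7 MHz ≤ fs/2 = 37.15 MHz, appears at 27.7 MHz.

27.7 MHz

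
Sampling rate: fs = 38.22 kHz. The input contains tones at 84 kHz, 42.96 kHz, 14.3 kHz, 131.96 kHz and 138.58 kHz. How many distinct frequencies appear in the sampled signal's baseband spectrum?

4

fs/2 = 19.11 kHz.
84 kHz mod fs = 7.56 kHz.
7.56 kHz ≤ fs/2 = 19.11 kHz, appears at 7.56 kHz.
42.96 kHz mod fs = 4.74 kHz.
4.74 kHz ≤ fs/2 = 19.11 kHz, appears at 4.74 kHz.
14.3 kHz ≤ fs/2 = 19.11 kHz, passes unchanged.
131.96 kHz mod fs = 17.3 kHz.
17.3 kHz ≤ fs/2 = 19.11 kHz, appears at 17.3 kHz.
138.58 kHz mod fs = 23.92 kHz.
23.92 kHz > fs/2 = 19.11 kHz, folds to fs − 23.92 kHz = 14.3 kHz.
Distinct values: {4.74 kHz, 7.56 kHz, 14.3 kHz, 17.3 kHz} → 4.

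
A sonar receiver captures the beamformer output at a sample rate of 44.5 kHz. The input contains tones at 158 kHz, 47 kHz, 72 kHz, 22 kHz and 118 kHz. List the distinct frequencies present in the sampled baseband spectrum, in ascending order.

fs/2 = 22.25 kHz.
158 kHz mod fs = 24.5 kHz.
24.5 kHz > fs/2 = 22.25 kHz, folds to fs − 24.5 kHz = 20 kHz.
47 kHz mod fs = 2.5 kHz.
2.5 kHz ≤ fs/2 = 22.25 kHz, appears at 2.5 kHz.
72 kHz mod fs = 27.5 kHz.
27.5 kHz > fs/2 = 22.25 kHz, folds to fs − 27.5 kHz = 17 kHz.
22 kHz ≤ fs/2 = 22.25 kHz, passes unchanged.
118 kHz mod fs = 29 kHz.
29 kHz > fs/2 = 22.25 kHz, folds to fs − 29 kHz = 15.5 kHz.
Distinct values: {2.5 kHz, 15.5 kHz, 17 kHz, 20 kHz, 22 kHz}.

2.5 kHz, 15.5 kHz, 17 kHz, 20 kHz, 22 kHz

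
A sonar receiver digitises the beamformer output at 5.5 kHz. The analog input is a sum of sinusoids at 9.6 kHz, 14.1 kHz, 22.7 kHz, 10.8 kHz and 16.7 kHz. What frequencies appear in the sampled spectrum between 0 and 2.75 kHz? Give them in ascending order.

fs/2 = 2.75 kHz.
9.6 kHz mod fs = 4.1 kHz.
4.1 kHz > fs/2 = 2.75 kHz, folds to fs − 4.1 kHz = 1.4 kHz.
14.1 kHz mod fs = 3.1 kHz.
3.1 kHz > fs/2 = 2.75 kHz, folds to fs − 3.1 kHz = 2.4 kHz.
22.7 kHz mod fs = 0.7 kHz.
0.7 kHz ≤ fs/2 = 2.75 kHz, appears at 0.7 kHz.
10.8 kHz mod fs = 5.3 kHz.
5.3 kHz > fs/2 = 2.75 kHz, folds to fs − 5.3 kHz = 0.2 kHz.
16.7 kHz mod fs = 0.2 kHz.
0.2 kHz ≤ fs/2 = 2.75 kHz, appears at 0.2 kHz.
Distinct values: {0.2 kHz, 0.7 kHz, 1.4 kHz, 2.4 kHz}.

0.2 kHz, 0.7 kHz, 1.4 kHz, 2.4 kHz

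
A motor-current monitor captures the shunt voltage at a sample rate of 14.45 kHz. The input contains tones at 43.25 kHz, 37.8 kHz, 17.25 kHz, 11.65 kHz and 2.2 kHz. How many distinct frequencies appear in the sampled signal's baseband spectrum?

4

fs/2 = 7.225 kHz.
43.25 kHz mod fs = 14.35 kHz.
14.35 kHz > fs/2 = 7.225 kHz, folds to fs − 14.35 kHz = 0.1 kHz.
37.8 kHz mod fs = 8.9 kHz.
8.9 kHz > fs/2 = 7.225 kHz, folds to fs − 8.9 kHz = 5.55 kHz.
17.25 kHz mod fs = 2.8 kHz.
2.8 kHz ≤ fs/2 = 7.225 kHz, appears at 2.8 kHz.
11.65 kHz > fs/2 = 7.225 kHz, folds to fs − 11.65 kHz = 2.8 kHz.
2.2 kHz ≤ fs/2 = 7.225 kHz, passes unchanged.
Distinct values: {0.1 kHz, 2.2 kHz, 2.8 kHz, 5.55 kHz} → 4.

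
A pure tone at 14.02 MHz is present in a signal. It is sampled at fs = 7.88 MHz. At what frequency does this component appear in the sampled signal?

14.02 MHz mod fs = 6.14 MHz.
6.14 MHz > fs/2 = 3.94 MHz, folds to fs − 6.14 MHz = 1.74 MHz.

1.74 MHz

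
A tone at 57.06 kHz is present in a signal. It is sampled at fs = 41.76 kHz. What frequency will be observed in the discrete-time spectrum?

15.3 kHz

57.06 kHz mod fs = 15.3 kHz.
15.3 kHz ≤ fs/2 = 20.88 kHz, appears at 15.3 kHz.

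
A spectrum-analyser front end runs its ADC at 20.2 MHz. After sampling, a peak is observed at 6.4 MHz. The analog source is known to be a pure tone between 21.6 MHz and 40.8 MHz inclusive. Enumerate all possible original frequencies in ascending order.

26.6 MHz, 34 MHz

Frequencies that alias to 6.4 MHz are k·fs ± 6.4 MHz for integer k ≥ 0.
k=0: 6.4 MHz.
k=1: 13.8 MHz, 26.6 MHz.
k=2: 34 MHz, 46.8 MHz.
k=3: 54.2 MHz, 67 MHz.
Within [21.6 MHz, 40.8 MHz]: 26.6 MHz, 34 MHz.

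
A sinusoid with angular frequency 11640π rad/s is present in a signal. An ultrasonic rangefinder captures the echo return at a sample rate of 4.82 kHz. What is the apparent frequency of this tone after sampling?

ω = 11640π rad/s → f = ω/(2π) = 5820 Hz = 5.82 kHz.
5.82 kHz mod fs = 1 kHz.
1 kHz ≤ fs/2 = 2.41 kHz, appears at 1 kHz.

1 kHz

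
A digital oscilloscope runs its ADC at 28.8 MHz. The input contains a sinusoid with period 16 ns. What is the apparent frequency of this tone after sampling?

4.9 MHz

T = 16 ns → f = 1/T = 62.5 MHz.
62.5 MHz mod fs = 4.9 MHz.
4.9 MHz ≤ fs/2 = 14.4 MHz, appears at 4.9 MHz.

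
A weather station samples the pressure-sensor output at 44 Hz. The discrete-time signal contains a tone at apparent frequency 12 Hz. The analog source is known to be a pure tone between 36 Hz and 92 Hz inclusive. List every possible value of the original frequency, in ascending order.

56 Hz, 76 Hz

Frequencies that alias to 12 Hz are k·fs ± 12 Hz for integer k ≥ 0.
k=0: 12 Hz.
k=1: 32 Hz, 56 Hz.
k=2: 76 Hz, 100 Hz.
k=3: 120 Hz, 144 Hz.
Within [36 Hz, 92 Hz]: 56 Hz, 76 Hz.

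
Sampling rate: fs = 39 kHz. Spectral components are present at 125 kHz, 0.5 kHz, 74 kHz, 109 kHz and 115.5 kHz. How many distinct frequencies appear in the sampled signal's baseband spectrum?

4

fs/2 = 19.5 kHz.
125 kHz mod fs = 8 kHz.
8 kHz ≤ fs/2 = 19.5 kHz, appears at 8 kHz.
0.5 kHz ≤ fs/2 = 19.5 kHz, passes unchanged.
74 kHz mod fs = 35 kHz.
35 kHz > fs/2 = 19.5 kHz, folds to fs − 35 kHz = 4 kHz.
109 kHz mod fs = 31 kHz.
31 kHz > fs/2 = 19.5 kHz, folds to fs − 31 kHz = 8 kHz.
115.5 kHz mod fs = 37.5 kHz.
37.5 kHz > fs/2 = 19.5 kHz, folds to fs − 37.5 kHz = 1.5 kHz.
Distinct values: {0.5 kHz, 1.5 kHz, 4 kHz, 8 kHz} → 4.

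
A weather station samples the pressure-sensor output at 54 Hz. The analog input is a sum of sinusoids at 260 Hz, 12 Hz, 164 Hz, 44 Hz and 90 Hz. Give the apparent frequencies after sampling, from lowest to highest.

fs/2 = 27 Hz.
260 Hz mod fs = 44 Hz.
44 Hz > fs/2 = 27 Hz, folds to fs − 44 Hz = 10 Hz.
12 Hz ≤ fs/2 = 27 Hz, passes unchanged.
164 Hz mod fs = 2 Hz.
2 Hz ≤ fs/2 = 27 Hz, appears at 2 Hz.
44 Hz > fs/2 = 27 Hz, folds to fs − 44 Hz = 10 Hz.
90 Hz mod fs = 36 Hz.
36 Hz > fs/2 = 27 Hz, folds to fs − 36 Hz = 18 Hz.
Distinct values: {2 Hz, 10 Hz, 12 Hz, 18 Hz}.

2 Hz, 10 Hz, 12 Hz, 18 Hz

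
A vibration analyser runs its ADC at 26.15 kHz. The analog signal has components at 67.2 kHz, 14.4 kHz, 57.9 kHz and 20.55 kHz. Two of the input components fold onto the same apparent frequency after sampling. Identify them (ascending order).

20.55 kHz, 57.9 kHz

fs/2 = 13.075 kHz.
67.2 kHz mod fs = 14.9 kHz.
14.9 kHz > fs/2 = 13.075 kHz, folds to fs − 14.9 kHz = 11.25 kHz.
14.4 kHz > fs/2 = 13.075 kHz, folds to fs − 14.4 kHz = 11.75 kHz.
57.9 kHz mod fs = 5.6 kHz.
5.6 kHz ≤ fs/2 = 13.075 kHz, appears at 5.6 kHz.
20.55 kHz > fs/2 = 13.075 kHz, folds to fs − 20.55 kHz = 5.6 kHz.
20.55 kHz and 57.9 kHz both map to 5.6 kHz.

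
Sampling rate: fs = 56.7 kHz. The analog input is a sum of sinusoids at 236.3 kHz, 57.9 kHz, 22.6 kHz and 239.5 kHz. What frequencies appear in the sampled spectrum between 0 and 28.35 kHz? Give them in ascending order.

fs/2 = 28.35 kHz.
236.3 kHz mod fs = 9.5 kHz.
9.5 kHz ≤ fs/2 = 28.35 kHz, appears at 9.5 kHz.
57.9 kHz mod fs = 1.2 kHz.
1.2 kHz ≤ fs/2 = 28.35 kHz, appears at 1.2 kHz.
22.6 kHz ≤ fs/2 = 28.35 kHz, passes unchanged.
239.5 kHz mod fs = 12.7 kHz.
12.7 kHz ≤ fs/2 = 28.35 kHz, appears at 12.7 kHz.
Distinct values: {1.2 kHz, 9.5 kHz, 12.7 kHz, 22.6 kHz}.

1.2 kHz, 9.5 kHz, 12.7 kHz, 22.6 kHz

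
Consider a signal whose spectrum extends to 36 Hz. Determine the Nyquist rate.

72 Hz

Nyquist rate = 2 × 36 Hz = 72 Hz.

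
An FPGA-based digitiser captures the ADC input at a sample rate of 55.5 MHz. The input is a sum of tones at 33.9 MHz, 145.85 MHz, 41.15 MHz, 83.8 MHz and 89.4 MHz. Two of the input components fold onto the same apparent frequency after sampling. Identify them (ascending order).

fs/2 = 27.75 MHz.
33.9 MHz > fs/2 = 27.75 MHz, folds to fs − 33.9 MHz = 21.6 MHz.
145.85 MHz mod fs = 34.85 MHz.
34.85 MHz > fs/2 = 27.75 MHz, folds to fs − 34.85 MHz = 20.65 MHz.
41.15 MHz > fs/2 = 27.75 MHz, folds to fs − 41.15 MHz = 14.35 MHz.
83.8 MHz mod fs = 28.3 MHz.
28.3 MHz > fs/2 = 27.75 MHz, folds to fs − 28.3 MHz = 27.2 MHz.
89.4 MHz mod fs = 33.9 MHz.
33.9 MHz > fs/2 = 27.75 MHz, folds to fs − 33.9 MHz = 21.6 MHz.
33.9 MHz and 89.4 MHz both map to 21.6 MHz.

33.9 MHz, 89.4 MHz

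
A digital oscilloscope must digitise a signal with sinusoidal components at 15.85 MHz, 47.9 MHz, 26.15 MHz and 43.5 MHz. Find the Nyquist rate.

Highest-frequency component: 47.9 MHz.
Nyquist rate = 2 × 47.9 MHz = 95.8 MHz.

95.8 MHz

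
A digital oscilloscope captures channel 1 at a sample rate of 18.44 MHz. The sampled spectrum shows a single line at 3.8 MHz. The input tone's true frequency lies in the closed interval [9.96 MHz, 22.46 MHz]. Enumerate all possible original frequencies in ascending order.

14.64 MHz, 22.24 MHz

Frequencies that alias to 3.8 MHz are k·fs ± 3.8 MHz for integer k ≥ 0.
k=0: 3.8 MHz.
k=1: 14.64 MHz, 22.24 MHz.
k=2: 33.08 MHz, 40.68 MHz.
Within [9.96 MHz, 22.46 MHz]: 14.64 MHz, 22.24 MHz.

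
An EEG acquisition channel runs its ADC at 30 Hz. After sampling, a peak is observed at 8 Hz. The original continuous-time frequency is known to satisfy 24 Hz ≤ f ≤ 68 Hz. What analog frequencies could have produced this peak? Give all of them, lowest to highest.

Frequencies that alias to 8 Hz are k·fs ± 8 Hz for integer k ≥ 0.
k=0: 8 Hz.
k=1: 22 Hz, 38 Hz.
k=2: 52 Hz, 68 Hz.
k=3: 82 Hz, 98 Hz.
Within [24 Hz, 68 Hz]: 38 Hz, 52 Hz, 68 Hz.

38 Hz, 52 Hz, 68 Hz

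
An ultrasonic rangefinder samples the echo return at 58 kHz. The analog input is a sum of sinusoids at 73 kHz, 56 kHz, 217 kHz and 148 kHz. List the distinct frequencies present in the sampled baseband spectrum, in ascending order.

fs/2 = 29 kHz.
73 kHz mod fs = 15 kHz.
15 kHz ≤ fs/2 = 29 kHz, appears at 15 kHz.
56 kHz > fs/2 = 29 kHz, folds to fs − 56 kHz = 2 kHz.
217 kHz mod fs = 43 kHz.
43 kHz > fs/2 = 29 kHz, folds to fs − 43 kHz = 15 kHz.
148 kHz mod fs = 32 kHz.
32 kHz > fs/2 = 29 kHz, folds to fs − 32 kHz = 26 kHz.
Distinct values: {2 kHz, 15 kHz, 26 kHz}.

2 kHz, 15 kHz, 26 kHz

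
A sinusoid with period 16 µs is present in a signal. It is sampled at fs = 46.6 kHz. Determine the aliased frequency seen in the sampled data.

T = 16 µs → f = 1/T = 62.5 kHz.
62.5 kHz mod fs = 15.9 kHz.
15.9 kHz ≤ fs/2 = 23.3 kHz, appears at 15.9 kHz.

15.9 kHz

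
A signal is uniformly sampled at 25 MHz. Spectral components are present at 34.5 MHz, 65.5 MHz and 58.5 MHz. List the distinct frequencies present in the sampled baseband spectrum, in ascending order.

fs/2 = 12.5 MHz.
34.5 MHz mod fs = 9.5 MHz.
9.5 MHz ≤ fs/2 = 12.5 MHz, appears at 9.5 MHz.
65.5 MHz mod fs = 15.5 MHz.
15.5 MHz > fs/2 = 12.5 MHz, folds to fs − 15.5 MHz = 9.5 MHz.
58.5 MHz mod fs = 8.5 MHz.
8.5 MHz ≤ fs/2 = 12.5 MHz, appears at 8.5 MHz.
Distinct values: {8.5 MHz, 9.5 MHz}.

8.5 MHz, 9.5 MHz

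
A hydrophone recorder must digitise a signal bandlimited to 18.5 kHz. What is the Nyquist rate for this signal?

Nyquist rate = 2 × 18.5 kHz = 37 kHz.

37 kHz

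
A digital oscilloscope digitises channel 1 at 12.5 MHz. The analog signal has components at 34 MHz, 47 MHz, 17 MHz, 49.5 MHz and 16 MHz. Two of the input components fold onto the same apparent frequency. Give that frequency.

3.5 MHz

fs/2 = 6.25 MHz.
34 MHz mod fs = 9 MHz.
9 MHz > fs/2 = 6.25 MHz, folds to fs − 9 MHz = 3.5 MHz.
47 MHz mod fs = 9.5 MHz.
9.5 MHz > fs/2 = 6.25 MHz, folds to fs − 9.5 MHz = 3 MHz.
17 MHz mod fs = 4.5 MHz.
4.5 MHz ≤ fs/2 = 6.25 MHz, appears at 4.5 MHz.
49.5 MHz mod fs = 12 MHz.
12 MHz > fs/2 = 6.25 MHz, folds to fs − 12 MHz = 0.5 MHz.
16 MHz mod fs = 3.5 MHz.
3.5 MHz ≤ fs/2 = 6.25 MHz, appears at 3.5 MHz.
16 MHz and 34 MHz both map to 3.5 MHz.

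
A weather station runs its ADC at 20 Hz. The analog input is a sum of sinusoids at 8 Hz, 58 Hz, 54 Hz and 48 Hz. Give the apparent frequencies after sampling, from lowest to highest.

2 Hz, 6 Hz, 8 Hz

fs/2 = 10 Hz.
8 Hz ≤ fs/2 = 10 Hz, passes unchanged.
58 Hz mod fs = 18 Hz.
18 Hz > fs/2 = 10 Hz, folds to fs − 18 Hz = 2 Hz.
54 Hz mod fs = 14 Hz.
14 Hz > fs/2 = 10 Hz, folds to fs − 14 Hz = 6 Hz.
48 Hz mod fs = 8 Hz.
8 Hz ≤ fs/2 = 10 Hz, appears at 8 Hz.
Distinct values: {2 Hz, 6 Hz, 8 Hz}.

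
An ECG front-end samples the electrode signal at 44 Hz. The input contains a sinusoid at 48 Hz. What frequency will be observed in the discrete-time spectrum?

48 Hz mod fs = 4 Hz.
4 Hz ≤ fs/2 = 22 Hz, appears at 4 Hz.

4 Hz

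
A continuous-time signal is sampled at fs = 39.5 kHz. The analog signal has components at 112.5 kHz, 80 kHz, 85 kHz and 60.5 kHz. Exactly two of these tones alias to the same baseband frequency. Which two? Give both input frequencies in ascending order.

fs/2 = 19.75 kHz.
112.5 kHz mod fs = 33.5 kHz.
33.5 kHz > fs/2 = 19.75 kHz, folds to fs − 33.5 kHz = 6 kHz.
80 kHz mod fs = 1 kHz.
1 kHz ≤ fs/2 = 19.75 kHz, appears at 1 kHz.
85 kHz mod fs = 6 kHz.
6 kHz ≤ fs/2 = 19.75 kHz, appears at 6 kHz.
60.5 kHz mod fs = 21 kHz.
21 kHz > fs/2 = 19.75 kHz, folds to fs − 21 kHz = 18.5 kHz.
85 kHz and 112.5 kHz both map to 6 kHz.

85 kHz, 112.5 kHz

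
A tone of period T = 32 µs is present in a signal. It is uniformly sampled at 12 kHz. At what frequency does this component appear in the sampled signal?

4.75 kHz

T = 32 µs → f = 1/T = 31.25 kHz.
31.25 kHz mod fs = 7.25 kHz.
7.25 kHz > fs/2 = 6 kHz, folds to fs − 7.25 kHz = 4.75 kHz.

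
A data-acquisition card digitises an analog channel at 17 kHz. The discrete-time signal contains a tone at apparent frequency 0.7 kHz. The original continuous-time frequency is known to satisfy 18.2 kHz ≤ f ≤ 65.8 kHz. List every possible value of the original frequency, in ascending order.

33.3 kHz, 34.7 kHz, 50.3 kHz, 51.7 kHz

Frequencies that alias to 0.7 kHz are k·fs ± 0.7 kHz for integer k ≥ 0.
k=0: 0.7 kHz.
k=1: 16.3 kHz, 17.7 kHz.
k=2: 33.3 kHz, 34.7 kHz.
k=3: 50.3 kHz, 51.7 kHz.
k=4: 67.3 kHz, 68.7 kHz.
Within [18.2 kHz, 65.8 kHz]: 33.3 kHz, 34.7 kHz, 50.3 kHz, 51.7 kHz.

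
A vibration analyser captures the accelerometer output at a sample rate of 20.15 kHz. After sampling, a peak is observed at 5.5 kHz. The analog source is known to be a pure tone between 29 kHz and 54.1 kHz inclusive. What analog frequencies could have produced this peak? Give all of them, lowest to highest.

34.8 kHz, 45.8 kHz

Frequencies that alias to 5.5 kHz are k·fs ± 5.5 kHz for integer k ≥ 0.
k=0: 5.5 kHz.
k=1: 14.65 kHz, 25.65 kHz.
k=2: 34.8 kHz, 45.8 kHz.
k=3: 54.95 kHz, 65.95 kHz.
Within [29 kHz, 54.1 kHz]: 34.8 kHz, 45.8 kHz.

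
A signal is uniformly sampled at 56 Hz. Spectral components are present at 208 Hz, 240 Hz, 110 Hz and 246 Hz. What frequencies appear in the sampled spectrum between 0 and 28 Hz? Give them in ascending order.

fs/2 = 28 Hz.
208 Hz mod fs = 40 Hz.
40 Hz > fs/2 = 28 Hz, folds to fs − 40 Hz = 16 Hz.
240 Hz mod fs = 16 Hz.
16 Hz ≤ fs/2 = 28 Hz, appears at 16 Hz.
110 Hz mod fs = 54 Hz.
54 Hz > fs/2 = 28 Hz, folds to fs − 54 Hz = 2 Hz.
246 Hz mod fs = 22 Hz.
22 Hz ≤ fs/2 = 28 Hz, appears at 22 Hz.
Distinct values: {2 Hz, 16 Hz, 22 Hz}.

2 Hz, 16 Hz, 22 Hz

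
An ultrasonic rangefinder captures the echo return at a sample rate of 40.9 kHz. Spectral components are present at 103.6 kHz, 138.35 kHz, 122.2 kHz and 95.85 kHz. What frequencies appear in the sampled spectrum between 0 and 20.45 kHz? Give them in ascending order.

0.5 kHz, 14.05 kHz, 15.65 kHz, 19.1 kHz

fs/2 = 20.45 kHz.
103.6 kHz mod fs = 21.8 kHz.
21.8 kHz > fs/2 = 20.45 kHz, folds to fs − 21.8 kHz = 19.1 kHz.
138.35 kHz mod fs = 15.65 kHz.
15.65 kHz ≤ fs/2 = 20.45 kHz, appears at 15.65 kHz.
122.2 kHz mod fs = 40.4 kHz.
40.4 kHz > fs/2 = 20.45 kHz, folds to fs − 40.4 kHz = 0.5 kHz.
95.85 kHz mod fs = 14.05 kHz.
14.05 kHz ≤ fs/2 = 20.45 kHz, appears at 14.05 kHz.
Distinct values: {0.5 kHz, 14.05 kHz, 15.65 kHz, 19.1 kHz}.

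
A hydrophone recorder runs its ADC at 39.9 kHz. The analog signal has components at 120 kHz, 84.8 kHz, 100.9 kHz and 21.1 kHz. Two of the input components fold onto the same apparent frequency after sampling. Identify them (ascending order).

21.1 kHz, 100.9 kHz

fs/2 = 19.95 kHz.
120 kHz mod fs = 0.3 kHz.
0.3 kHz ≤ fs/2 = 19.95 kHz, appears at 0.3 kHz.
84.8 kHz mod fs = 5 kHz.
5 kHz ≤ fs/2 = 19.95 kHz, appears at 5 kHz.
100.9 kHz mod fs = 21.1 kHz.
21.1 kHz > fs/2 = 19.95 kHz, folds to fs − 21.1 kHz = 18.8 kHz.
21.1 kHz > fs/2 = 19.95 kHz, folds to fs − 21.1 kHz = 18.8 kHz.
21.1 kHz and 100.9 kHz both map to 18.8 kHz.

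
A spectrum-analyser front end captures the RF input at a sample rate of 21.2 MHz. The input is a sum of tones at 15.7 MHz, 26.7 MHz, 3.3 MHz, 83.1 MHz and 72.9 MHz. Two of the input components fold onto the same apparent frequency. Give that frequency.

fs/2 = 10.6 MHz.
15.7 MHz > fs/2 = 10.6 MHz, folds to fs − 15.7 MHz = 5.5 MHz.
26.7 MHz mod fs = 5.5 MHz.
5.5 MHz ≤ fs/2 = 10.6 MHz, appears at 5.5 MHz.
3.3 MHz ≤ fs/2 = 10.6 MHz, passes unchanged.
83.1 MHz mod fs = 19.5 MHz.
19.5 MHz > fs/2 = 10.6 MHz, folds to fs − 19.5 MHz = 1.7 MHz.
72.9 MHz mod fs = 9.3 MHz.
9.3 MHz ≤ fs/2 = 10.6 MHz, appears at 9.3 MHz.
15.7 MHz and 26.7 MHz both map to 5.5 MHz.

5.5 MHz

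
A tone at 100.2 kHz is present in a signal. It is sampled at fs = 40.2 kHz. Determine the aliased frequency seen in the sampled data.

19.8 kHz

100.2 kHz mod fs = 19.8 kHz.
19.8 kHz ≤ fs/2 = 20.1 kHz, appears at 19.8 kHz.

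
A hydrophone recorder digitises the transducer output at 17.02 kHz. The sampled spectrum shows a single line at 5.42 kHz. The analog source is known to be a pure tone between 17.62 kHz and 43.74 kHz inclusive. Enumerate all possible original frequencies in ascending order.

22.44 kHz, 28.62 kHz, 39.46 kHz

Frequencies that alias to 5.42 kHz are k·fs ± 5.42 kHz for integer k ≥ 0.
k=0: 5.42 kHz.
k=1: 11.6 kHz, 22.44 kHz.
k=2: 28.62 kHz, 39.46 kHz.
k=3: 45.64 kHz, 56.48 kHz.
Within [17.62 kHz, 43.74 kHz]: 22.44 kHz, 28.62 kHz, 39.46 kHz.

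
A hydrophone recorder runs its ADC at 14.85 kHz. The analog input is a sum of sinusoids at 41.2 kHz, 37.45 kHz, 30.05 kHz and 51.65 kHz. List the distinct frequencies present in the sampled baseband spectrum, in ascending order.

fs/2 = 7.425 kHz.
41.2 kHz mod fs = 11.5 kHz.
11.5 kHz > fs/2 = 7.425 kHz, folds to fs − 11.5 kHz = 3.35 kHz.
37.45 kHz mod fs = 7.75 kHz.
7.75 kHz > fs/2 = 7.425 kHz, folds to fs − 7.75 kHz = 7.1 kHz.
30.05 kHz mod fs = 0.35 kHz.
0.35 kHz ≤ fs/2 = 7.425 kHz, appears at 0.35 kHz.
51.65 kHz mod fs = 7.1 kHz.
7.1 kHz ≤ fs/2 = 7.425 kHz, appears at 7.1 kHz.
Distinct values: {0.35 kHz, 3.35 kHz, 7.1 kHz}.

0.35 kHz, 3.35 kHz, 7.1 kHz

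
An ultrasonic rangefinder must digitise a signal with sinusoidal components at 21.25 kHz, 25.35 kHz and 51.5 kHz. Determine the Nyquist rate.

Highest-frequency component: 51.5 kHz.
Nyquist rate = 2 × 51.5 kHz = 103 kHz.

103 kHz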